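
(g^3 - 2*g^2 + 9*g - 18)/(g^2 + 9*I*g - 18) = (g^2 - g*(2 + 3*I) + 6*I)/(g + 6*I)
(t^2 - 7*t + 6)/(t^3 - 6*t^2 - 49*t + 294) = (t - 1)/(t^2 - 49)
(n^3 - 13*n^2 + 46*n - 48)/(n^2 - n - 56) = (n^2 - 5*n + 6)/(n + 7)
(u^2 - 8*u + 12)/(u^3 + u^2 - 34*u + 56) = (u - 6)/(u^2 + 3*u - 28)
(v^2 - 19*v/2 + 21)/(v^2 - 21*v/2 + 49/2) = (v - 6)/(v - 7)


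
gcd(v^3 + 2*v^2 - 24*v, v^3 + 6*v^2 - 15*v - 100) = v - 4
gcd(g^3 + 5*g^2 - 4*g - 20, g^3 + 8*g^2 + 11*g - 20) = g + 5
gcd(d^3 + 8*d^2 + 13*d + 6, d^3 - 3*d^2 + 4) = d + 1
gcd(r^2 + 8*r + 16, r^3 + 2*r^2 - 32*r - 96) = r^2 + 8*r + 16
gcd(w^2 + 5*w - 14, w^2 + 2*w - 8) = w - 2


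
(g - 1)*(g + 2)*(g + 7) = g^3 + 8*g^2 + 5*g - 14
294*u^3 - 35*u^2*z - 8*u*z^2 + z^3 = (-7*u + z)^2*(6*u + z)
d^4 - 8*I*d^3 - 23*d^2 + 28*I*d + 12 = (d - 3*I)*(d - 2*I)^2*(d - I)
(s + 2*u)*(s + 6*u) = s^2 + 8*s*u + 12*u^2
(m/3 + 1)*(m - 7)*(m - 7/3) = m^3/3 - 19*m^2/9 - 35*m/9 + 49/3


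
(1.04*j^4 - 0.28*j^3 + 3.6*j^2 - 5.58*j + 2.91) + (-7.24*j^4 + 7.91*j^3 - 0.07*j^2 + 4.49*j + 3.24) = -6.2*j^4 + 7.63*j^3 + 3.53*j^2 - 1.09*j + 6.15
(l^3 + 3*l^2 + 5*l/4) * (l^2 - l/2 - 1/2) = l^5 + 5*l^4/2 - 3*l^3/4 - 17*l^2/8 - 5*l/8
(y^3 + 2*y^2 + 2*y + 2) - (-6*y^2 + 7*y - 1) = y^3 + 8*y^2 - 5*y + 3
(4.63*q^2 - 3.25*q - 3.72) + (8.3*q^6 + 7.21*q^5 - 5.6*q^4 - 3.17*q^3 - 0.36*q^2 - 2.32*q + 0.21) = 8.3*q^6 + 7.21*q^5 - 5.6*q^4 - 3.17*q^3 + 4.27*q^2 - 5.57*q - 3.51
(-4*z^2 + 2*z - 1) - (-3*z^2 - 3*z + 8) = -z^2 + 5*z - 9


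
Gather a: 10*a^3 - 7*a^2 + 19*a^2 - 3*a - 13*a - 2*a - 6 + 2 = 10*a^3 + 12*a^2 - 18*a - 4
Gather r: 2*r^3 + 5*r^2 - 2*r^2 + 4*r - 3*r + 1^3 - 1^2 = 2*r^3 + 3*r^2 + r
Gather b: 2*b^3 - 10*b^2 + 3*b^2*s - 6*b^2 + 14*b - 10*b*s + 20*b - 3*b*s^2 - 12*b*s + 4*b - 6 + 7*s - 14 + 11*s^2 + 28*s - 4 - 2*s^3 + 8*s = 2*b^3 + b^2*(3*s - 16) + b*(-3*s^2 - 22*s + 38) - 2*s^3 + 11*s^2 + 43*s - 24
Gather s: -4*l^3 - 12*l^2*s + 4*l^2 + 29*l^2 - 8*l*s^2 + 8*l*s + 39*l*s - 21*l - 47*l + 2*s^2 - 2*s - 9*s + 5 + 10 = -4*l^3 + 33*l^2 - 68*l + s^2*(2 - 8*l) + s*(-12*l^2 + 47*l - 11) + 15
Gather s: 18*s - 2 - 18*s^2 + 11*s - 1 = -18*s^2 + 29*s - 3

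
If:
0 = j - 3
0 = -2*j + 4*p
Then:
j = 3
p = 3/2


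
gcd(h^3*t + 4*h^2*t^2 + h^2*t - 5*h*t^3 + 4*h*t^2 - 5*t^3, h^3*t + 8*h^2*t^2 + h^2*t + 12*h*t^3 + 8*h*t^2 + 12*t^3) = h*t + t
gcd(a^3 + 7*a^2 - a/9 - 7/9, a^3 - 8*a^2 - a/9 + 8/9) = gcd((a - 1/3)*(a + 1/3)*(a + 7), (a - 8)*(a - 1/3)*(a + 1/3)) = a^2 - 1/9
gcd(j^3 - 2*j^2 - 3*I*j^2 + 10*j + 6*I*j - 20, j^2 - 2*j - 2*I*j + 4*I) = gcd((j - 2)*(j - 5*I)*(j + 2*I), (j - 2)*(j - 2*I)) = j - 2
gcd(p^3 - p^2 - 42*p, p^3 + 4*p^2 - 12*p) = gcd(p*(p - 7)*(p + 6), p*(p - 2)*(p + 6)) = p^2 + 6*p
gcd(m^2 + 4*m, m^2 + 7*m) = m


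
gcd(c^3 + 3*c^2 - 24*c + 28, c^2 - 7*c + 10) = c - 2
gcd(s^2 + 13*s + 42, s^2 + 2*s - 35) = s + 7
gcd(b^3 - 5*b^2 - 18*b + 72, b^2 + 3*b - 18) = b - 3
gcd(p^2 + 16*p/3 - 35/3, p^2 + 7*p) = p + 7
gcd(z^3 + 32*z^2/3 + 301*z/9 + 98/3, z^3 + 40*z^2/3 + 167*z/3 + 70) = z^2 + 25*z/3 + 14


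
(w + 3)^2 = w^2 + 6*w + 9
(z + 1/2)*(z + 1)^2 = z^3 + 5*z^2/2 + 2*z + 1/2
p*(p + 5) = p^2 + 5*p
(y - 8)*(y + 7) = y^2 - y - 56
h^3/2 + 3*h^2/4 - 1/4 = (h/2 + 1/2)*(h - 1/2)*(h + 1)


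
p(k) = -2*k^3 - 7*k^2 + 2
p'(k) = -6*k^2 - 14*k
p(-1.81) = -9.07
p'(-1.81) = 5.68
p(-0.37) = 1.14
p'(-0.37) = 4.36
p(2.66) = -85.17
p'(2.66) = -79.69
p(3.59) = -180.75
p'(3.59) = -127.59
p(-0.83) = -1.68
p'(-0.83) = 7.49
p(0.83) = -3.97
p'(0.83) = -15.75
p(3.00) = -115.00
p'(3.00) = -96.00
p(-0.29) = 1.46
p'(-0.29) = 3.56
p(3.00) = -115.00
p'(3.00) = -96.00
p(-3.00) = -7.00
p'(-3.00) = -12.00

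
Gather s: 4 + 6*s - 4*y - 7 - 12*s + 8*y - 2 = -6*s + 4*y - 5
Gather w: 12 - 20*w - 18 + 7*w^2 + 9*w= 7*w^2 - 11*w - 6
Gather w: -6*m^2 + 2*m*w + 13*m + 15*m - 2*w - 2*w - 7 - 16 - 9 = -6*m^2 + 28*m + w*(2*m - 4) - 32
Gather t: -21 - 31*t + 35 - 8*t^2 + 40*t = -8*t^2 + 9*t + 14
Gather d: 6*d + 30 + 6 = 6*d + 36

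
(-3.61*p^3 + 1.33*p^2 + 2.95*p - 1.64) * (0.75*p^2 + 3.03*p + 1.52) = -2.7075*p^5 - 9.9408*p^4 + 0.7552*p^3 + 9.7301*p^2 - 0.485199999999999*p - 2.4928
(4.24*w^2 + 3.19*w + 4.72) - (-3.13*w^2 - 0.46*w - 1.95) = 7.37*w^2 + 3.65*w + 6.67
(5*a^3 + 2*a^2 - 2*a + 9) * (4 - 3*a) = -15*a^4 + 14*a^3 + 14*a^2 - 35*a + 36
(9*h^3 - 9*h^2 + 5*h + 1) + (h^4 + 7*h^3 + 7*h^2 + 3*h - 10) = h^4 + 16*h^3 - 2*h^2 + 8*h - 9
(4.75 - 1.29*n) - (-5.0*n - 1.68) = 3.71*n + 6.43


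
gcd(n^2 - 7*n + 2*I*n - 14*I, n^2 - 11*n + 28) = n - 7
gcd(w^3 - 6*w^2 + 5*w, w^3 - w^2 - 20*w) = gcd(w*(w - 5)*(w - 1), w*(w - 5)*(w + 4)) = w^2 - 5*w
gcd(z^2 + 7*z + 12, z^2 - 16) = z + 4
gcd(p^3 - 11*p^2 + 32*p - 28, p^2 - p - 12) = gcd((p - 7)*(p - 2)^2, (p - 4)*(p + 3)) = 1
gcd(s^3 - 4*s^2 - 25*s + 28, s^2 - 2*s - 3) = 1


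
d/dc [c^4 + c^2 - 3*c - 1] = 4*c^3 + 2*c - 3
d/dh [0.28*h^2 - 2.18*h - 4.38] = 0.56*h - 2.18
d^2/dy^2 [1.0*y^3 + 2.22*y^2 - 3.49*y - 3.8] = 6.0*y + 4.44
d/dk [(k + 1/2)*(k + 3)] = 2*k + 7/2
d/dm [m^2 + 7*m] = 2*m + 7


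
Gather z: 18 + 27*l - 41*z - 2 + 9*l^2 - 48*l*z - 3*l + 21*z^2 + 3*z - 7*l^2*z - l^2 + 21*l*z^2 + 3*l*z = 8*l^2 + 24*l + z^2*(21*l + 21) + z*(-7*l^2 - 45*l - 38) + 16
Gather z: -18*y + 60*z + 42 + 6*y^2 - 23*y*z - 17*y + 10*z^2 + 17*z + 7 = 6*y^2 - 35*y + 10*z^2 + z*(77 - 23*y) + 49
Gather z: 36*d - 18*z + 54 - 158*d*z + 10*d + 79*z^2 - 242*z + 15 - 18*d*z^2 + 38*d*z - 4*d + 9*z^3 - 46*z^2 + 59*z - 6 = 42*d + 9*z^3 + z^2*(33 - 18*d) + z*(-120*d - 201) + 63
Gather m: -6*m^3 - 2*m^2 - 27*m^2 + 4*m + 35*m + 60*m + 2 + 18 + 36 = -6*m^3 - 29*m^2 + 99*m + 56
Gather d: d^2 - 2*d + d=d^2 - d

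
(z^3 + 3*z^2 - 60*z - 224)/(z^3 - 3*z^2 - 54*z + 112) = (z + 4)/(z - 2)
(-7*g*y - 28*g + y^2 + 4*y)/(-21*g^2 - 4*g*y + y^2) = (y + 4)/(3*g + y)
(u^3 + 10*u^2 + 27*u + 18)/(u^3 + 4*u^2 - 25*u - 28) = (u^2 + 9*u + 18)/(u^2 + 3*u - 28)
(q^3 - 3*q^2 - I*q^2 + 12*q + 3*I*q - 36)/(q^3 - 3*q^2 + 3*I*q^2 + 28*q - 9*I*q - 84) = (q + 3*I)/(q + 7*I)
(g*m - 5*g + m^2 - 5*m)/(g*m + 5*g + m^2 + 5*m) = (m - 5)/(m + 5)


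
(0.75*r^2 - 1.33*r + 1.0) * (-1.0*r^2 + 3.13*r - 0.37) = -0.75*r^4 + 3.6775*r^3 - 5.4404*r^2 + 3.6221*r - 0.37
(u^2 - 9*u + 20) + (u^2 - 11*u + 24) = 2*u^2 - 20*u + 44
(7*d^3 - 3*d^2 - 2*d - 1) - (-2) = 7*d^3 - 3*d^2 - 2*d + 1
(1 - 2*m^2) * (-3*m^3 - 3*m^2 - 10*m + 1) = 6*m^5 + 6*m^4 + 17*m^3 - 5*m^2 - 10*m + 1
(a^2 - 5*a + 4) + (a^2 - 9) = 2*a^2 - 5*a - 5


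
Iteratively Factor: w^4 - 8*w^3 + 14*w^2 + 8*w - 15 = (w + 1)*(w^3 - 9*w^2 + 23*w - 15) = (w - 3)*(w + 1)*(w^2 - 6*w + 5) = (w - 3)*(w - 1)*(w + 1)*(w - 5)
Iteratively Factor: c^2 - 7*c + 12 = (c - 4)*(c - 3)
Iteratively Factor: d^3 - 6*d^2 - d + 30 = (d - 5)*(d^2 - d - 6) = (d - 5)*(d - 3)*(d + 2)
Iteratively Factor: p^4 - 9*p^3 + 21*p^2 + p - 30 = (p + 1)*(p^3 - 10*p^2 + 31*p - 30) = (p - 5)*(p + 1)*(p^2 - 5*p + 6) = (p - 5)*(p - 3)*(p + 1)*(p - 2)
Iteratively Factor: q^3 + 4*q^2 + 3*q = (q)*(q^2 + 4*q + 3) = q*(q + 3)*(q + 1)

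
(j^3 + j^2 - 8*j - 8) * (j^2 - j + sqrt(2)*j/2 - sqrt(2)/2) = j^5 + sqrt(2)*j^4/2 - 9*j^3 - 9*sqrt(2)*j^2/2 + 8*j + 4*sqrt(2)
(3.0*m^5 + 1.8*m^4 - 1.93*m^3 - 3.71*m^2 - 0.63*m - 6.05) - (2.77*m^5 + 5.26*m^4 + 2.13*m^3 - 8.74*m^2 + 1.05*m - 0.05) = 0.23*m^5 - 3.46*m^4 - 4.06*m^3 + 5.03*m^2 - 1.68*m - 6.0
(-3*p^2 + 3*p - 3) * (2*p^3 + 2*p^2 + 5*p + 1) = -6*p^5 - 15*p^3 + 6*p^2 - 12*p - 3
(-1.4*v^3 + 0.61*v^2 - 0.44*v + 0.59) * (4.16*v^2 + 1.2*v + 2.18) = -5.824*v^5 + 0.8576*v^4 - 4.1504*v^3 + 3.2562*v^2 - 0.2512*v + 1.2862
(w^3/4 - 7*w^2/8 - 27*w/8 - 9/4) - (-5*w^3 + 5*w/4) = 21*w^3/4 - 7*w^2/8 - 37*w/8 - 9/4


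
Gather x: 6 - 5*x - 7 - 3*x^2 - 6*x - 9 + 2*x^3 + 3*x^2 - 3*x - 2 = 2*x^3 - 14*x - 12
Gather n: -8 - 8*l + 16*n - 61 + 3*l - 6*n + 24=-5*l + 10*n - 45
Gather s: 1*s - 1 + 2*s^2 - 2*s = 2*s^2 - s - 1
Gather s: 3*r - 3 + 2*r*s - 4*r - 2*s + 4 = -r + s*(2*r - 2) + 1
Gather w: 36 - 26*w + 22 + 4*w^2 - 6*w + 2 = 4*w^2 - 32*w + 60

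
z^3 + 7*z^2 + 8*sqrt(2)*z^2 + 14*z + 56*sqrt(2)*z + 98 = (z + 7)*(z + sqrt(2))*(z + 7*sqrt(2))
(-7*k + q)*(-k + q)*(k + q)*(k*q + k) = 7*k^4*q + 7*k^4 - k^3*q^2 - k^3*q - 7*k^2*q^3 - 7*k^2*q^2 + k*q^4 + k*q^3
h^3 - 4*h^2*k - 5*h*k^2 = h*(h - 5*k)*(h + k)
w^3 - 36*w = w*(w - 6)*(w + 6)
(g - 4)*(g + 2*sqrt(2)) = g^2 - 4*g + 2*sqrt(2)*g - 8*sqrt(2)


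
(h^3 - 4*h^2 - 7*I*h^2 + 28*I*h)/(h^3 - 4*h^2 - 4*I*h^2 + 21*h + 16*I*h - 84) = h/(h + 3*I)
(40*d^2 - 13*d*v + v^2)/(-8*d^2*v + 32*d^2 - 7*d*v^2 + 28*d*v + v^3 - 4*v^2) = (-5*d + v)/(d*v - 4*d + v^2 - 4*v)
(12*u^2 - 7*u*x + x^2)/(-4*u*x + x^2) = (-3*u + x)/x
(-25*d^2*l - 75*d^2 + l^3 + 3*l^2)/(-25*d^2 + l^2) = l + 3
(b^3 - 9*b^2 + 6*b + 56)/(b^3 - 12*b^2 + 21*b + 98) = (b - 4)/(b - 7)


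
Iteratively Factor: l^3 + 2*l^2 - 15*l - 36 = (l + 3)*(l^2 - l - 12) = (l + 3)^2*(l - 4)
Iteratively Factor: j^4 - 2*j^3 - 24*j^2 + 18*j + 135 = (j - 5)*(j^3 + 3*j^2 - 9*j - 27) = (j - 5)*(j + 3)*(j^2 - 9) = (j - 5)*(j + 3)^2*(j - 3)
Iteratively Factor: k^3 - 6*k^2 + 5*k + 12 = (k - 4)*(k^2 - 2*k - 3) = (k - 4)*(k - 3)*(k + 1)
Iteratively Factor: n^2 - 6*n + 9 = (n - 3)*(n - 3)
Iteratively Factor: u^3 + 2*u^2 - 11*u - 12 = (u - 3)*(u^2 + 5*u + 4) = (u - 3)*(u + 1)*(u + 4)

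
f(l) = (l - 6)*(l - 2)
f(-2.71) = 41.02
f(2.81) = -2.58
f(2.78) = -2.51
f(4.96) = -3.08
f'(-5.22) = -18.44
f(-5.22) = 81.01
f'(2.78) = -2.44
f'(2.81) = -2.38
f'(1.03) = -5.94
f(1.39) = 2.81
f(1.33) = 3.13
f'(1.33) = -5.34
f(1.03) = 4.82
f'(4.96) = 1.92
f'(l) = 2*l - 8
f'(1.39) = -5.22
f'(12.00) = 16.00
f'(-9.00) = -26.00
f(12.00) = 60.00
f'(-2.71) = -13.42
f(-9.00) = 165.00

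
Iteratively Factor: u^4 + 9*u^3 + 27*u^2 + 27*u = (u + 3)*(u^3 + 6*u^2 + 9*u) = u*(u + 3)*(u^2 + 6*u + 9) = u*(u + 3)^2*(u + 3)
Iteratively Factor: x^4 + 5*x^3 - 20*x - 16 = (x - 2)*(x^3 + 7*x^2 + 14*x + 8) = (x - 2)*(x + 1)*(x^2 + 6*x + 8) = (x - 2)*(x + 1)*(x + 2)*(x + 4)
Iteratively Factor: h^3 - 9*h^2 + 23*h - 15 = (h - 5)*(h^2 - 4*h + 3) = (h - 5)*(h - 3)*(h - 1)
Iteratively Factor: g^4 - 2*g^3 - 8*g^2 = (g + 2)*(g^3 - 4*g^2) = g*(g + 2)*(g^2 - 4*g) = g^2*(g + 2)*(g - 4)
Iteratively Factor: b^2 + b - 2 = (b - 1)*(b + 2)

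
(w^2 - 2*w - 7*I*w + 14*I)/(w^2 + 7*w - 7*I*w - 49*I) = (w - 2)/(w + 7)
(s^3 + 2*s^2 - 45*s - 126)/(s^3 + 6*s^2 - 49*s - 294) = (s + 3)/(s + 7)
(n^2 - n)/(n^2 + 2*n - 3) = n/(n + 3)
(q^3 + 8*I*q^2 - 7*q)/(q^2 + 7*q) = (q^2 + 8*I*q - 7)/(q + 7)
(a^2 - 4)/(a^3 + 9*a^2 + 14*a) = (a - 2)/(a*(a + 7))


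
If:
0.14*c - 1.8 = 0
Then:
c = 12.86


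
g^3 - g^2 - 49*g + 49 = (g - 7)*(g - 1)*(g + 7)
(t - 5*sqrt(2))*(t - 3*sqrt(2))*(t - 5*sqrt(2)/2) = t^3 - 21*sqrt(2)*t^2/2 + 70*t - 75*sqrt(2)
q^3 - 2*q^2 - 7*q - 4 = (q - 4)*(q + 1)^2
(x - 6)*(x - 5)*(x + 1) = x^3 - 10*x^2 + 19*x + 30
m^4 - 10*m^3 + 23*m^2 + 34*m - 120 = (m - 5)*(m - 4)*(m - 3)*(m + 2)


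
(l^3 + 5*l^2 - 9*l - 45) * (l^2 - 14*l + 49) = l^5 - 9*l^4 - 30*l^3 + 326*l^2 + 189*l - 2205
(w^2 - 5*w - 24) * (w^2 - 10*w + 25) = w^4 - 15*w^3 + 51*w^2 + 115*w - 600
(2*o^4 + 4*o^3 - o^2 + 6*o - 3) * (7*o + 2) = 14*o^5 + 32*o^4 + o^3 + 40*o^2 - 9*o - 6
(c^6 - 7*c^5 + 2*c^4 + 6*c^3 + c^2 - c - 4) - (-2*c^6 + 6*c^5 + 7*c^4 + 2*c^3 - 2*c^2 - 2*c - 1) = 3*c^6 - 13*c^5 - 5*c^4 + 4*c^3 + 3*c^2 + c - 3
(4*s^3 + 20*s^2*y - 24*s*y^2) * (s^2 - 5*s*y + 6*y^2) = 4*s^5 - 100*s^3*y^2 + 240*s^2*y^3 - 144*s*y^4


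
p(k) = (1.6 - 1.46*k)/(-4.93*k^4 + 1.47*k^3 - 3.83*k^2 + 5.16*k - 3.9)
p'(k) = (1.6 - 1.46*k)*(19.72*k^3 - 4.41*k^2 + 7.66*k - 5.16)/(-4.93*k^4 + 1.47*k^3 - 3.83*k^2 + 5.16*k - 3.9)^2 - 1.46/(-4.93*k^4 + 1.47*k^3 - 3.83*k^2 + 5.16*k - 3.9) = (-21.5934*k^4 + 35.8444*k^3 - 12.6478*k^2 + 12.256*k - 2.562)/(24.3049*k^8 - 14.4942*k^7 + 39.9247*k^6 - 62.1378*k^5 + 68.2933*k^4 - 50.9916*k^3 + 56.4996*k^2 - 40.248*k + 15.21)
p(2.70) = 0.01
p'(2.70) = -0.01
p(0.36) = -0.42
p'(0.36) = 0.23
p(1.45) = 0.02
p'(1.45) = 0.01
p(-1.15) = -0.13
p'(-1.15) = -0.19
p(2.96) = 0.01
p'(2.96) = -0.01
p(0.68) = -0.22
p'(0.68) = 0.87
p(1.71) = 0.02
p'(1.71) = -0.01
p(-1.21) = -0.12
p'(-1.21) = -0.17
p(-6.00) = -0.00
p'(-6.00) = -0.00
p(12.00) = 0.00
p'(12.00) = -0.00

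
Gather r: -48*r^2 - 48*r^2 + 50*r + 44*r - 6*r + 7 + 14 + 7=-96*r^2 + 88*r + 28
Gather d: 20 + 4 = 24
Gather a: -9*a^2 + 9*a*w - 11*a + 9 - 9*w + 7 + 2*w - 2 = -9*a^2 + a*(9*w - 11) - 7*w + 14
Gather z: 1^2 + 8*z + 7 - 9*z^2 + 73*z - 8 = -9*z^2 + 81*z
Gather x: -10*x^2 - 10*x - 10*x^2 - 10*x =-20*x^2 - 20*x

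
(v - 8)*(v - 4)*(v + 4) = v^3 - 8*v^2 - 16*v + 128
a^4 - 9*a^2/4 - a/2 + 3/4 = (a - 3/2)*(a - 1/2)*(a + 1)^2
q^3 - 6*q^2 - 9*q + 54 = (q - 6)*(q - 3)*(q + 3)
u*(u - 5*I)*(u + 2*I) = u^3 - 3*I*u^2 + 10*u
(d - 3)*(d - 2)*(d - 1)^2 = d^4 - 7*d^3 + 17*d^2 - 17*d + 6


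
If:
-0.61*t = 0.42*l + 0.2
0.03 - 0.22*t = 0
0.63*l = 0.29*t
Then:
No Solution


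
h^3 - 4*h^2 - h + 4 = (h - 4)*(h - 1)*(h + 1)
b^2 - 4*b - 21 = (b - 7)*(b + 3)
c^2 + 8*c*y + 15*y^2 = (c + 3*y)*(c + 5*y)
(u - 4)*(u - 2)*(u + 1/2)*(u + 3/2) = u^4 - 4*u^3 - 13*u^2/4 + 23*u/2 + 6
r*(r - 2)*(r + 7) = r^3 + 5*r^2 - 14*r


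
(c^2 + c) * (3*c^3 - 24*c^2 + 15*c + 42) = 3*c^5 - 21*c^4 - 9*c^3 + 57*c^2 + 42*c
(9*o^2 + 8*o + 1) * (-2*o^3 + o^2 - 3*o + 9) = -18*o^5 - 7*o^4 - 21*o^3 + 58*o^2 + 69*o + 9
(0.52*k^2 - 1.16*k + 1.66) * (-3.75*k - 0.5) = -1.95*k^3 + 4.09*k^2 - 5.645*k - 0.83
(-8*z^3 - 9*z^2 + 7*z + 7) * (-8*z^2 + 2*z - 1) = 64*z^5 + 56*z^4 - 66*z^3 - 33*z^2 + 7*z - 7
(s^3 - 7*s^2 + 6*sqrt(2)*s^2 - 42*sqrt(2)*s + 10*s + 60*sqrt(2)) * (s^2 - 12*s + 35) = s^5 - 19*s^4 + 6*sqrt(2)*s^4 - 114*sqrt(2)*s^3 + 129*s^3 - 365*s^2 + 774*sqrt(2)*s^2 - 2190*sqrt(2)*s + 350*s + 2100*sqrt(2)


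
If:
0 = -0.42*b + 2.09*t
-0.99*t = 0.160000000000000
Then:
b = -0.80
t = -0.16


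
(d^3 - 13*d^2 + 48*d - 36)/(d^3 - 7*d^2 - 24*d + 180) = (d - 1)/(d + 5)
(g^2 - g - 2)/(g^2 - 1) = (g - 2)/(g - 1)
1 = 1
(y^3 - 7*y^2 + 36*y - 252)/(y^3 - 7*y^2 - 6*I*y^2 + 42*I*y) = (y + 6*I)/y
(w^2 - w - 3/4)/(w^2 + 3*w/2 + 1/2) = (w - 3/2)/(w + 1)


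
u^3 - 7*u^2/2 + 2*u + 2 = (u - 2)^2*(u + 1/2)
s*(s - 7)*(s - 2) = s^3 - 9*s^2 + 14*s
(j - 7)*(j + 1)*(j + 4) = j^3 - 2*j^2 - 31*j - 28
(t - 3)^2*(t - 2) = t^3 - 8*t^2 + 21*t - 18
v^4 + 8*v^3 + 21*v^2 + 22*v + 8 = (v + 1)^2*(v + 2)*(v + 4)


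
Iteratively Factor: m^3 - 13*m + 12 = (m - 1)*(m^2 + m - 12) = (m - 3)*(m - 1)*(m + 4)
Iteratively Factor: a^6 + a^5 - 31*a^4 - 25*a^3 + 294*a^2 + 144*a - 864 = (a + 3)*(a^5 - 2*a^4 - 25*a^3 + 50*a^2 + 144*a - 288) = (a + 3)*(a + 4)*(a^4 - 6*a^3 - a^2 + 54*a - 72) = (a - 2)*(a + 3)*(a + 4)*(a^3 - 4*a^2 - 9*a + 36) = (a - 4)*(a - 2)*(a + 3)*(a + 4)*(a^2 - 9) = (a - 4)*(a - 2)*(a + 3)^2*(a + 4)*(a - 3)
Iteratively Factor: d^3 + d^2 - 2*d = (d - 1)*(d^2 + 2*d) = d*(d - 1)*(d + 2)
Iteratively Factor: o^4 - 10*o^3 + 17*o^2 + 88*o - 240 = (o - 4)*(o^3 - 6*o^2 - 7*o + 60) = (o - 5)*(o - 4)*(o^2 - o - 12) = (o - 5)*(o - 4)*(o + 3)*(o - 4)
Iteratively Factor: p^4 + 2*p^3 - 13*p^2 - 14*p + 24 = (p - 1)*(p^3 + 3*p^2 - 10*p - 24) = (p - 3)*(p - 1)*(p^2 + 6*p + 8) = (p - 3)*(p - 1)*(p + 2)*(p + 4)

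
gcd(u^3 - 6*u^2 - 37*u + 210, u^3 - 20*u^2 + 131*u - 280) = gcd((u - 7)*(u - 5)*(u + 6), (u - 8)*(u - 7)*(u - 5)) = u^2 - 12*u + 35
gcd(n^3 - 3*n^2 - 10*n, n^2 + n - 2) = n + 2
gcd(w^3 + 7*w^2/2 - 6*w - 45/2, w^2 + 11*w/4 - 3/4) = w + 3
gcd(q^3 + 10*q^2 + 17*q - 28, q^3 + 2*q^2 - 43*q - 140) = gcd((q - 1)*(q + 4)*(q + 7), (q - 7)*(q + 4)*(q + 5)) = q + 4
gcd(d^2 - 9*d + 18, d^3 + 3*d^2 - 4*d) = 1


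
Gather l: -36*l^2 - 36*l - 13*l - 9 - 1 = -36*l^2 - 49*l - 10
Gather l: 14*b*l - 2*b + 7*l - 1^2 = -2*b + l*(14*b + 7) - 1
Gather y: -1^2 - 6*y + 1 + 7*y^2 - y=7*y^2 - 7*y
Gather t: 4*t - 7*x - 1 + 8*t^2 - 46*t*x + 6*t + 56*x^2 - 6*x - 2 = 8*t^2 + t*(10 - 46*x) + 56*x^2 - 13*x - 3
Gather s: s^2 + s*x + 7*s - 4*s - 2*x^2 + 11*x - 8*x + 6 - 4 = s^2 + s*(x + 3) - 2*x^2 + 3*x + 2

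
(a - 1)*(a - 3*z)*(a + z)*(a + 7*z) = a^4 + 5*a^3*z - a^3 - 17*a^2*z^2 - 5*a^2*z - 21*a*z^3 + 17*a*z^2 + 21*z^3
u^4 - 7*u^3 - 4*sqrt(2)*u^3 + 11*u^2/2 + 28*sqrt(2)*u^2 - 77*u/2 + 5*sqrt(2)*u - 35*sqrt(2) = (u - 7)*(u - 5*sqrt(2)/2)*(u - 2*sqrt(2))*(u + sqrt(2)/2)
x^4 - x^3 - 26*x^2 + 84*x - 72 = (x - 3)*(x - 2)^2*(x + 6)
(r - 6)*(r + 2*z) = r^2 + 2*r*z - 6*r - 12*z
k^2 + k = k*(k + 1)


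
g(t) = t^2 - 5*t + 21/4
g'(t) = 2*t - 5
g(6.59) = 15.73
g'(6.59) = 8.18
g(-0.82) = 10.02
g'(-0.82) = -6.64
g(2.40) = -0.99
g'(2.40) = -0.20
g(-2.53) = 24.30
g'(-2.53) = -10.06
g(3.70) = 0.44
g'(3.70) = 2.40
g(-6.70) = 83.64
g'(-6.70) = -18.40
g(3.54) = 0.08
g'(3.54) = 2.08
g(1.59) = -0.17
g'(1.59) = -1.82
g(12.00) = 89.25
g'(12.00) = 19.00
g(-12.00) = 209.25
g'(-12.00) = -29.00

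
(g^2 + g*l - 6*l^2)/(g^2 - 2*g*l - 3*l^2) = (-g^2 - g*l + 6*l^2)/(-g^2 + 2*g*l + 3*l^2)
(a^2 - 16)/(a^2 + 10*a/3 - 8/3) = 3*(a - 4)/(3*a - 2)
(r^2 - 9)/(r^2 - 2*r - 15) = (r - 3)/(r - 5)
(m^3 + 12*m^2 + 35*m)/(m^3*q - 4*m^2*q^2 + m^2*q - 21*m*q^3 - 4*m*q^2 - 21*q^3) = m*(-m^2 - 12*m - 35)/(q*(-m^3 + 4*m^2*q - m^2 + 21*m*q^2 + 4*m*q + 21*q^2))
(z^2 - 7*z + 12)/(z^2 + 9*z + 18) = (z^2 - 7*z + 12)/(z^2 + 9*z + 18)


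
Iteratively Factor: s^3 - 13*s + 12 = (s - 1)*(s^2 + s - 12) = (s - 3)*(s - 1)*(s + 4)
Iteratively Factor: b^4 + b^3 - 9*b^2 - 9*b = (b + 3)*(b^3 - 2*b^2 - 3*b) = (b + 1)*(b + 3)*(b^2 - 3*b) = (b - 3)*(b + 1)*(b + 3)*(b)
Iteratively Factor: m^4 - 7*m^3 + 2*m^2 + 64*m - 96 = (m + 3)*(m^3 - 10*m^2 + 32*m - 32) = (m - 2)*(m + 3)*(m^2 - 8*m + 16) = (m - 4)*(m - 2)*(m + 3)*(m - 4)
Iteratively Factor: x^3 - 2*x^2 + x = (x)*(x^2 - 2*x + 1) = x*(x - 1)*(x - 1)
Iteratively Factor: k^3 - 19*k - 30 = (k + 3)*(k^2 - 3*k - 10) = (k + 2)*(k + 3)*(k - 5)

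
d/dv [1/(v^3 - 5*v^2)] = (10 - 3*v)/(v^3*(v - 5)^2)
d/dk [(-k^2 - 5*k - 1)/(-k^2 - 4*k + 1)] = (-k^2 - 4*k - 9)/(k^4 + 8*k^3 + 14*k^2 - 8*k + 1)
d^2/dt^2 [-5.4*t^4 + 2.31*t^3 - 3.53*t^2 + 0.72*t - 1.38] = -64.8*t^2 + 13.86*t - 7.06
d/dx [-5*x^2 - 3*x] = -10*x - 3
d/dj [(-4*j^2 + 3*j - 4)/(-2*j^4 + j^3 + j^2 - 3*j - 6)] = ((8*j - 3)*(2*j^4 - j^3 - j^2 + 3*j + 6) - (4*j^2 - 3*j + 4)*(8*j^3 - 3*j^2 - 2*j + 3))/(2*j^4 - j^3 - j^2 + 3*j + 6)^2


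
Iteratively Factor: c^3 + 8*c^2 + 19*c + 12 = (c + 3)*(c^2 + 5*c + 4) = (c + 3)*(c + 4)*(c + 1)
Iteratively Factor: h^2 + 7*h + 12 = (h + 4)*(h + 3)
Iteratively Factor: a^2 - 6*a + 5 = (a - 1)*(a - 5)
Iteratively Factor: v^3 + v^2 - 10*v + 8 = (v - 1)*(v^2 + 2*v - 8) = (v - 1)*(v + 4)*(v - 2)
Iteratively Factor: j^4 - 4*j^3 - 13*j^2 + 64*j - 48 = (j - 4)*(j^3 - 13*j + 12) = (j - 4)*(j - 1)*(j^2 + j - 12) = (j - 4)*(j - 3)*(j - 1)*(j + 4)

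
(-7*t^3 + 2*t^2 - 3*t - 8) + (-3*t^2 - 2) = -7*t^3 - t^2 - 3*t - 10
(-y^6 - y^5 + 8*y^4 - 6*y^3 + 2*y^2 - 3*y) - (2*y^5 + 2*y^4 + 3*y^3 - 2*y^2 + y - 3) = -y^6 - 3*y^5 + 6*y^4 - 9*y^3 + 4*y^2 - 4*y + 3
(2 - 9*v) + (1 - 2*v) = 3 - 11*v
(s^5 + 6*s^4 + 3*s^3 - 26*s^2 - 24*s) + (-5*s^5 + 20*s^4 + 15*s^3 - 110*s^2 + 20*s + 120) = -4*s^5 + 26*s^4 + 18*s^3 - 136*s^2 - 4*s + 120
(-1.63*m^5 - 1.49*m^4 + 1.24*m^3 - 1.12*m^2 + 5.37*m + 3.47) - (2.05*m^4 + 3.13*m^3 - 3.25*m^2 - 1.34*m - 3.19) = -1.63*m^5 - 3.54*m^4 - 1.89*m^3 + 2.13*m^2 + 6.71*m + 6.66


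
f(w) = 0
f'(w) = 0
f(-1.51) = 0.00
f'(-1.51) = 0.00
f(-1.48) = 0.00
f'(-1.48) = 0.00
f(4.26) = 0.00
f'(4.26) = 0.00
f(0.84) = 0.00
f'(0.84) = 0.00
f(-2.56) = 0.00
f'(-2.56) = 0.00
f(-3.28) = 0.00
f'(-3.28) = 0.00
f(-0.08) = 0.00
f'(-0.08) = 0.00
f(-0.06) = 0.00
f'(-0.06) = 0.00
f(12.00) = 0.00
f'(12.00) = 0.00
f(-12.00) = 0.00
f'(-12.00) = 0.00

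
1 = 1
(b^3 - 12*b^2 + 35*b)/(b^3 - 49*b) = (b - 5)/(b + 7)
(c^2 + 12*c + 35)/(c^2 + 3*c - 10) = (c + 7)/(c - 2)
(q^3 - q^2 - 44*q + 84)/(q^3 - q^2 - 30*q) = (q^2 + 5*q - 14)/(q*(q + 5))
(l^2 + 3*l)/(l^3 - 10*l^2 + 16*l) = (l + 3)/(l^2 - 10*l + 16)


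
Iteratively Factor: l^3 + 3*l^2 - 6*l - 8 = (l + 1)*(l^2 + 2*l - 8) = (l + 1)*(l + 4)*(l - 2)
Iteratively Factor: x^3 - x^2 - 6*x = (x - 3)*(x^2 + 2*x) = (x - 3)*(x + 2)*(x)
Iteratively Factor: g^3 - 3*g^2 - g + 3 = (g + 1)*(g^2 - 4*g + 3) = (g - 1)*(g + 1)*(g - 3)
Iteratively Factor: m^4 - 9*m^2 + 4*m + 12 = (m - 2)*(m^3 + 2*m^2 - 5*m - 6) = (m - 2)*(m + 1)*(m^2 + m - 6) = (m - 2)^2*(m + 1)*(m + 3)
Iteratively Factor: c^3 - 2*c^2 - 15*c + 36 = (c + 4)*(c^2 - 6*c + 9) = (c - 3)*(c + 4)*(c - 3)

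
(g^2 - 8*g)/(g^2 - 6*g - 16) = g/(g + 2)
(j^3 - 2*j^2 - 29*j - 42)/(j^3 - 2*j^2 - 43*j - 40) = (-j^3 + 2*j^2 + 29*j + 42)/(-j^3 + 2*j^2 + 43*j + 40)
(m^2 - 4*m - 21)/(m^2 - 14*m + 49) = (m + 3)/(m - 7)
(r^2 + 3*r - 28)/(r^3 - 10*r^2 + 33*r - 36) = (r + 7)/(r^2 - 6*r + 9)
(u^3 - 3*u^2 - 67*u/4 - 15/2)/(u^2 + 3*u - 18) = (4*u^3 - 12*u^2 - 67*u - 30)/(4*(u^2 + 3*u - 18))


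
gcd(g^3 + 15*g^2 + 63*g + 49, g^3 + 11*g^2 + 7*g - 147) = g^2 + 14*g + 49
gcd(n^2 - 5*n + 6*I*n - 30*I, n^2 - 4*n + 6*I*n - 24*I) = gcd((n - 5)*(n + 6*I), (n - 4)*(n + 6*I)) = n + 6*I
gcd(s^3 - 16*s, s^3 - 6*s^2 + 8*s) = s^2 - 4*s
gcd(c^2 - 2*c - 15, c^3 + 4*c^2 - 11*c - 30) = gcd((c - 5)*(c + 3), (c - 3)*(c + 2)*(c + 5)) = 1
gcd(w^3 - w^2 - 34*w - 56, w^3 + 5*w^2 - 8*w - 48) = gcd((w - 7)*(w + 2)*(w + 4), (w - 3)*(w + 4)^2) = w + 4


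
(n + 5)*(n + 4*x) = n^2 + 4*n*x + 5*n + 20*x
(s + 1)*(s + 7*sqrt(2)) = s^2 + s + 7*sqrt(2)*s + 7*sqrt(2)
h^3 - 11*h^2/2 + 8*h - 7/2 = (h - 7/2)*(h - 1)^2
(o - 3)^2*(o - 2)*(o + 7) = o^4 - o^3 - 35*o^2 + 129*o - 126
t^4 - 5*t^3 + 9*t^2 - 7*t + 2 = (t - 2)*(t - 1)^3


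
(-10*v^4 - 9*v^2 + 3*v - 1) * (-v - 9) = 10*v^5 + 90*v^4 + 9*v^3 + 78*v^2 - 26*v + 9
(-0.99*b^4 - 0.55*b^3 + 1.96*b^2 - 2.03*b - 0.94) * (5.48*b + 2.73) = -5.4252*b^5 - 5.7167*b^4 + 9.2393*b^3 - 5.7736*b^2 - 10.6931*b - 2.5662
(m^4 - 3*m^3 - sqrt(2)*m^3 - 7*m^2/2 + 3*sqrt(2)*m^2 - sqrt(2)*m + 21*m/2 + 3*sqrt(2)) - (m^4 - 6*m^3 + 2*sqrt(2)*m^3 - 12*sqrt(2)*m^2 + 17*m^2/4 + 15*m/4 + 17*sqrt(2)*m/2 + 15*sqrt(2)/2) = -3*sqrt(2)*m^3 + 3*m^3 - 31*m^2/4 + 15*sqrt(2)*m^2 - 19*sqrt(2)*m/2 + 27*m/4 - 9*sqrt(2)/2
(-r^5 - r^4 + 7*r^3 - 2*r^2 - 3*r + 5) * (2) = -2*r^5 - 2*r^4 + 14*r^3 - 4*r^2 - 6*r + 10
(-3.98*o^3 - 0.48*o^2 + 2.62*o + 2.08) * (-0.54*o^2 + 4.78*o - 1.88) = 2.1492*o^5 - 18.7652*o^4 + 3.7732*o^3 + 12.3028*o^2 + 5.0168*o - 3.9104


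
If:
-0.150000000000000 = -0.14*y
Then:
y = 1.07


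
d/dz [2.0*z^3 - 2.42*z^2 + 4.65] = z*(6.0*z - 4.84)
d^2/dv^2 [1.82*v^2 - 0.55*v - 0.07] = 3.64000000000000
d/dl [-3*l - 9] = -3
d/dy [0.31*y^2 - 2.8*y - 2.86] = 0.62*y - 2.8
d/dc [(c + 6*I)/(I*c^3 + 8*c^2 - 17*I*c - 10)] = 2*(I*c^3 - 5*c^2 + 48*I*c + 56)/(c^6 - 16*I*c^5 - 98*c^4 + 292*I*c^3 + 449*c^2 - 340*I*c - 100)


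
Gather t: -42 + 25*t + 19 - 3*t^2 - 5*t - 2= -3*t^2 + 20*t - 25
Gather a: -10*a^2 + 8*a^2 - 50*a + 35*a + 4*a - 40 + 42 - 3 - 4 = -2*a^2 - 11*a - 5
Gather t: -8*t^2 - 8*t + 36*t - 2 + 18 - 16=-8*t^2 + 28*t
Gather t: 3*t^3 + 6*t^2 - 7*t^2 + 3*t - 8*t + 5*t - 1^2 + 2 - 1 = 3*t^3 - t^2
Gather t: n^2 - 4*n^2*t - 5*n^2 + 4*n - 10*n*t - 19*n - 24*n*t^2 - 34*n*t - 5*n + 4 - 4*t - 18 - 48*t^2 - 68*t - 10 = -4*n^2 - 20*n + t^2*(-24*n - 48) + t*(-4*n^2 - 44*n - 72) - 24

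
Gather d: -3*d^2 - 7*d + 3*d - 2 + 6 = -3*d^2 - 4*d + 4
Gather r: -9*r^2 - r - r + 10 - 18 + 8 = -9*r^2 - 2*r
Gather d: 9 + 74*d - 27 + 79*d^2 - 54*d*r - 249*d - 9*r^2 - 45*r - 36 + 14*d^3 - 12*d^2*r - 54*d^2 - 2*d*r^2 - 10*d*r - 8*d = 14*d^3 + d^2*(25 - 12*r) + d*(-2*r^2 - 64*r - 183) - 9*r^2 - 45*r - 54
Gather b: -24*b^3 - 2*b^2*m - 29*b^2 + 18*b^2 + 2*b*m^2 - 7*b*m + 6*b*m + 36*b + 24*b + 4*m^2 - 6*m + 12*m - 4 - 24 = -24*b^3 + b^2*(-2*m - 11) + b*(2*m^2 - m + 60) + 4*m^2 + 6*m - 28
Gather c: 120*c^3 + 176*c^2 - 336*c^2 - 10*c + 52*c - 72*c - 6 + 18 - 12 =120*c^3 - 160*c^2 - 30*c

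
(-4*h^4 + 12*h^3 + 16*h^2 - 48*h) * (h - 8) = -4*h^5 + 44*h^4 - 80*h^3 - 176*h^2 + 384*h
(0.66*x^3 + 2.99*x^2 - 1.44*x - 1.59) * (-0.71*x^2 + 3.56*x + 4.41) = -0.4686*x^5 + 0.2267*x^4 + 14.5774*x^3 + 9.1884*x^2 - 12.0108*x - 7.0119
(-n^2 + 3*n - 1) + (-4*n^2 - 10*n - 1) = -5*n^2 - 7*n - 2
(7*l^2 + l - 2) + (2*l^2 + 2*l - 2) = 9*l^2 + 3*l - 4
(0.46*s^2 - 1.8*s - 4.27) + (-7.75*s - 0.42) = 0.46*s^2 - 9.55*s - 4.69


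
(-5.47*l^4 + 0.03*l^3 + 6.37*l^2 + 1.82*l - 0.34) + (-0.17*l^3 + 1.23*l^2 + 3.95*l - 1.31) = -5.47*l^4 - 0.14*l^3 + 7.6*l^2 + 5.77*l - 1.65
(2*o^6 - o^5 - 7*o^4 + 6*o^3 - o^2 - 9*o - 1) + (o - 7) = 2*o^6 - o^5 - 7*o^4 + 6*o^3 - o^2 - 8*o - 8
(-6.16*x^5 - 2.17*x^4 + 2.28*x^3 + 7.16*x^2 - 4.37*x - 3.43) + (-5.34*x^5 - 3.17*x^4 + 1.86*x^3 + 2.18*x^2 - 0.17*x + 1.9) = -11.5*x^5 - 5.34*x^4 + 4.14*x^3 + 9.34*x^2 - 4.54*x - 1.53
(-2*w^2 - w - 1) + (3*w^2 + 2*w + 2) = w^2 + w + 1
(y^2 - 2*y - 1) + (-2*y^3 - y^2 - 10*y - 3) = -2*y^3 - 12*y - 4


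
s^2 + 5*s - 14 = (s - 2)*(s + 7)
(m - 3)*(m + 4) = m^2 + m - 12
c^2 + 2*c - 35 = (c - 5)*(c + 7)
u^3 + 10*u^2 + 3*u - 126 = (u - 3)*(u + 6)*(u + 7)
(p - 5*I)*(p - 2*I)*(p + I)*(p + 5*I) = p^4 - I*p^3 + 27*p^2 - 25*I*p + 50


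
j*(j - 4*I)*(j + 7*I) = j^3 + 3*I*j^2 + 28*j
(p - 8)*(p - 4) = p^2 - 12*p + 32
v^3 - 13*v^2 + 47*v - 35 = (v - 7)*(v - 5)*(v - 1)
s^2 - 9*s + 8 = (s - 8)*(s - 1)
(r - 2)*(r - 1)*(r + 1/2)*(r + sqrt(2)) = r^4 - 5*r^3/2 + sqrt(2)*r^3 - 5*sqrt(2)*r^2/2 + r^2/2 + sqrt(2)*r/2 + r + sqrt(2)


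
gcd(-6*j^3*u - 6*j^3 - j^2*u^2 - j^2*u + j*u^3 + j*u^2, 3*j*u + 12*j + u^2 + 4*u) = 1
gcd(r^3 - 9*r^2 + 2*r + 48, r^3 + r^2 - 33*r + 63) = r - 3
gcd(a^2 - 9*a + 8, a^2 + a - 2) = a - 1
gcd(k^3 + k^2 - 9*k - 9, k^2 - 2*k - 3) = k^2 - 2*k - 3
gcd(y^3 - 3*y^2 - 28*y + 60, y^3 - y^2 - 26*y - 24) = y - 6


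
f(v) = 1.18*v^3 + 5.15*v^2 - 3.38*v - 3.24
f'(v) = 3.54*v^2 + 10.3*v - 3.38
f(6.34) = 483.05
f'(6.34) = 204.21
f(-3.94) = 17.85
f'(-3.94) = 10.99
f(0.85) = -1.67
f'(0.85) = 7.93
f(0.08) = -3.48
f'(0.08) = -2.53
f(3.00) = 64.83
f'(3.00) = 59.38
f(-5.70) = -35.18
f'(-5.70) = 52.92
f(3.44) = 94.11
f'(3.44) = 73.94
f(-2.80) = 20.70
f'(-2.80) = -4.47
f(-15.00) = -2776.29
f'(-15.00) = 638.62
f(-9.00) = -415.89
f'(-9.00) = 190.66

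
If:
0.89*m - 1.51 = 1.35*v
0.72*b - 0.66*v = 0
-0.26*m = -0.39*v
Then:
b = -92.28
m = -151.00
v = -100.67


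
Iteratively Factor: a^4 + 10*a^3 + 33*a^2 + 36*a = (a + 4)*(a^3 + 6*a^2 + 9*a) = (a + 3)*(a + 4)*(a^2 + 3*a) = (a + 3)^2*(a + 4)*(a)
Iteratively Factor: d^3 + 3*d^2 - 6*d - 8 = (d - 2)*(d^2 + 5*d + 4) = (d - 2)*(d + 4)*(d + 1)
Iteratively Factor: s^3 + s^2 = (s)*(s^2 + s) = s*(s + 1)*(s)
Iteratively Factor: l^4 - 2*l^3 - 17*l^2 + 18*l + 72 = (l - 3)*(l^3 + l^2 - 14*l - 24) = (l - 4)*(l - 3)*(l^2 + 5*l + 6) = (l - 4)*(l - 3)*(l + 3)*(l + 2)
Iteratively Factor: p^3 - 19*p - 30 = (p + 3)*(p^2 - 3*p - 10) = (p - 5)*(p + 3)*(p + 2)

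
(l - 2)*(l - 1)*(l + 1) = l^3 - 2*l^2 - l + 2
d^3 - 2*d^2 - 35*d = d*(d - 7)*(d + 5)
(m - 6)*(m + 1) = m^2 - 5*m - 6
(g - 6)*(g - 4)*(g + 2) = g^3 - 8*g^2 + 4*g + 48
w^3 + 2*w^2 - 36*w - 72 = (w - 6)*(w + 2)*(w + 6)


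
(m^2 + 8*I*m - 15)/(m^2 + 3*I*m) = (m + 5*I)/m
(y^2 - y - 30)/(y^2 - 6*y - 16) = (-y^2 + y + 30)/(-y^2 + 6*y + 16)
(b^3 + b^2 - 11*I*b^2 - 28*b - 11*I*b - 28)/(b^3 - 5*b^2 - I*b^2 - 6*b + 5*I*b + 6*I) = (b^2 - 11*I*b - 28)/(b^2 - b*(6 + I) + 6*I)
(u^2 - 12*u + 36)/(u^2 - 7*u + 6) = (u - 6)/(u - 1)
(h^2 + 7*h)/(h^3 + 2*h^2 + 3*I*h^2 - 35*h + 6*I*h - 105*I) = h/(h^2 + h*(-5 + 3*I) - 15*I)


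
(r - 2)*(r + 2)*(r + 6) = r^3 + 6*r^2 - 4*r - 24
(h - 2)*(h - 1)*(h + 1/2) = h^3 - 5*h^2/2 + h/2 + 1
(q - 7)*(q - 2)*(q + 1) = q^3 - 8*q^2 + 5*q + 14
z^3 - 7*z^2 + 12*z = z*(z - 4)*(z - 3)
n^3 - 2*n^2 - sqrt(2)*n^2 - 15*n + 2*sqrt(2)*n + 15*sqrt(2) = (n - 5)*(n + 3)*(n - sqrt(2))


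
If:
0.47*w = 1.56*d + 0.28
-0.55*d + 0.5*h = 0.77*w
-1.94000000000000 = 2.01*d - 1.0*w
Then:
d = 1.03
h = 7.30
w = 4.00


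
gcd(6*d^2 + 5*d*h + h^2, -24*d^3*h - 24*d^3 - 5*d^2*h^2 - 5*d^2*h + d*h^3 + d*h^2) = 3*d + h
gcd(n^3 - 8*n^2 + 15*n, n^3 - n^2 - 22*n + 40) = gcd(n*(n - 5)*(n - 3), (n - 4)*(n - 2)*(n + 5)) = 1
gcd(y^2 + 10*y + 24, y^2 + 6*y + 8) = y + 4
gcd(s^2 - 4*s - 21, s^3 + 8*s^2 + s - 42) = s + 3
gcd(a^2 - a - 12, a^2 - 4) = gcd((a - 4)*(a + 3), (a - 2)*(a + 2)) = 1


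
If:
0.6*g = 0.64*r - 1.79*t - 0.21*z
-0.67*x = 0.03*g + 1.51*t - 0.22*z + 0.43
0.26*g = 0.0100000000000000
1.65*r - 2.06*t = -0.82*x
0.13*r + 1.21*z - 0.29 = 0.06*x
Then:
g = 0.04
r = 2.25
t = 0.81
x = -2.51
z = -0.13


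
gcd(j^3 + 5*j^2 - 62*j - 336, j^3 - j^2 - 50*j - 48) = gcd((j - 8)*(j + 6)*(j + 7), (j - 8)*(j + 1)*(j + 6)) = j^2 - 2*j - 48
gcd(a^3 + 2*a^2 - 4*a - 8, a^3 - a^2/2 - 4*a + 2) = a^2 - 4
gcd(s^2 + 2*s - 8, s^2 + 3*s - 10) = s - 2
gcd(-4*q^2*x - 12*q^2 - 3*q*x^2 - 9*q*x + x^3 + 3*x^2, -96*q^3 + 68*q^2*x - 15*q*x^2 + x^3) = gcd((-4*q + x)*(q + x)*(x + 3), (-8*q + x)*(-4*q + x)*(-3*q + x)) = -4*q + x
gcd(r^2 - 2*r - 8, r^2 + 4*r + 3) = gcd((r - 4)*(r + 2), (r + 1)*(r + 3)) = 1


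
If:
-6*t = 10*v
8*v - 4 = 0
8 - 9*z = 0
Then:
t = -5/6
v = 1/2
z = 8/9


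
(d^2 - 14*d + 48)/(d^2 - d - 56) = (d - 6)/(d + 7)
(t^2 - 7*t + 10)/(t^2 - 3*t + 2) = (t - 5)/(t - 1)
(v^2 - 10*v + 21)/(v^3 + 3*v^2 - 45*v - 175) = (v - 3)/(v^2 + 10*v + 25)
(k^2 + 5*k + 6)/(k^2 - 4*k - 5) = (k^2 + 5*k + 6)/(k^2 - 4*k - 5)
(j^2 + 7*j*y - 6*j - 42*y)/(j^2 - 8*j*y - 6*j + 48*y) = (-j - 7*y)/(-j + 8*y)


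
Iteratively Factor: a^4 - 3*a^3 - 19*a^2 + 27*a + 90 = (a - 5)*(a^3 + 2*a^2 - 9*a - 18) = (a - 5)*(a + 2)*(a^2 - 9) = (a - 5)*(a + 2)*(a + 3)*(a - 3)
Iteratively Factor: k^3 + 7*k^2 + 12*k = (k + 4)*(k^2 + 3*k) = k*(k + 4)*(k + 3)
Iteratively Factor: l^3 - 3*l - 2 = (l + 1)*(l^2 - l - 2) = (l - 2)*(l + 1)*(l + 1)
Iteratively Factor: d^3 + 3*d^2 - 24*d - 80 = (d + 4)*(d^2 - d - 20) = (d + 4)^2*(d - 5)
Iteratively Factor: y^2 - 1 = (y + 1)*(y - 1)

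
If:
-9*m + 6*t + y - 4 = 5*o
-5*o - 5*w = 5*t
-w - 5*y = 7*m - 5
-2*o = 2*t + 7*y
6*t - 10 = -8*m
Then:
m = 643/992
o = -985/992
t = 199/248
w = 189/992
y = 27/496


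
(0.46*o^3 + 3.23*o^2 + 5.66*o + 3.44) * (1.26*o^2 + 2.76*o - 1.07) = 0.5796*o^5 + 5.3394*o^4 + 15.5542*o^3 + 16.4999*o^2 + 3.4382*o - 3.6808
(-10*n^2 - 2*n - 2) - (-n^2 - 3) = -9*n^2 - 2*n + 1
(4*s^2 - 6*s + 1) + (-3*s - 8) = 4*s^2 - 9*s - 7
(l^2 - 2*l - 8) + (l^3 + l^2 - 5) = l^3 + 2*l^2 - 2*l - 13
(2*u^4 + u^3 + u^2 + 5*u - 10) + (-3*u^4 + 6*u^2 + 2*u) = -u^4 + u^3 + 7*u^2 + 7*u - 10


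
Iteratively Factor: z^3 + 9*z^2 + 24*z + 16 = (z + 4)*(z^2 + 5*z + 4) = (z + 1)*(z + 4)*(z + 4)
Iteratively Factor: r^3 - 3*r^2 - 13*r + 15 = (r - 5)*(r^2 + 2*r - 3) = (r - 5)*(r + 3)*(r - 1)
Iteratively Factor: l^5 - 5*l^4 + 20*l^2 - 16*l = (l)*(l^4 - 5*l^3 + 20*l - 16) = l*(l - 4)*(l^3 - l^2 - 4*l + 4) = l*(l - 4)*(l + 2)*(l^2 - 3*l + 2) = l*(l - 4)*(l - 1)*(l + 2)*(l - 2)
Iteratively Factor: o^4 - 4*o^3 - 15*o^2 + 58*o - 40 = (o - 1)*(o^3 - 3*o^2 - 18*o + 40) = (o - 2)*(o - 1)*(o^2 - o - 20) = (o - 2)*(o - 1)*(o + 4)*(o - 5)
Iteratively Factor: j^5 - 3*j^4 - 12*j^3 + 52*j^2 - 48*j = (j - 2)*(j^4 - j^3 - 14*j^2 + 24*j) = j*(j - 2)*(j^3 - j^2 - 14*j + 24) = j*(j - 2)^2*(j^2 + j - 12) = j*(j - 3)*(j - 2)^2*(j + 4)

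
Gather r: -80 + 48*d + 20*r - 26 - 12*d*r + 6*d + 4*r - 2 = 54*d + r*(24 - 12*d) - 108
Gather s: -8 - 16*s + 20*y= -16*s + 20*y - 8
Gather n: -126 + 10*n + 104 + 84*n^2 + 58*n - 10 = 84*n^2 + 68*n - 32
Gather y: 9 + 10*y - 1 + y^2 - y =y^2 + 9*y + 8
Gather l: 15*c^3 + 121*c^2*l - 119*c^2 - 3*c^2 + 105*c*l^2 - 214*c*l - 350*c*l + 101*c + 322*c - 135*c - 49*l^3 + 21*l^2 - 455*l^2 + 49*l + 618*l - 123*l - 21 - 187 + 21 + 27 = 15*c^3 - 122*c^2 + 288*c - 49*l^3 + l^2*(105*c - 434) + l*(121*c^2 - 564*c + 544) - 160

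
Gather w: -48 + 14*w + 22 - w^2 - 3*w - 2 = -w^2 + 11*w - 28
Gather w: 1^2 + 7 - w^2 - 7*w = -w^2 - 7*w + 8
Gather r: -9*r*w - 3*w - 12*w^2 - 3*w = -9*r*w - 12*w^2 - 6*w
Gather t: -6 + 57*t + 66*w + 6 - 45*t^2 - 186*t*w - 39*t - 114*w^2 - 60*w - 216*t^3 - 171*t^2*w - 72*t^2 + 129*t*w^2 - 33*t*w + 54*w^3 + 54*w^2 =-216*t^3 + t^2*(-171*w - 117) + t*(129*w^2 - 219*w + 18) + 54*w^3 - 60*w^2 + 6*w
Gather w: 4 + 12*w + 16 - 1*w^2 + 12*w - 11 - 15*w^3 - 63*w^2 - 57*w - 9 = -15*w^3 - 64*w^2 - 33*w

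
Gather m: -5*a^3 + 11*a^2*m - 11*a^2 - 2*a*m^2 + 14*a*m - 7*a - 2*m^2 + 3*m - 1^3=-5*a^3 - 11*a^2 - 7*a + m^2*(-2*a - 2) + m*(11*a^2 + 14*a + 3) - 1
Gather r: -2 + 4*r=4*r - 2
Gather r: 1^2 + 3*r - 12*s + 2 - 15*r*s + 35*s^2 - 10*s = r*(3 - 15*s) + 35*s^2 - 22*s + 3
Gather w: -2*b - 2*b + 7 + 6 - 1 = 12 - 4*b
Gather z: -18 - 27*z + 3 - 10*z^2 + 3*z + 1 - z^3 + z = -z^3 - 10*z^2 - 23*z - 14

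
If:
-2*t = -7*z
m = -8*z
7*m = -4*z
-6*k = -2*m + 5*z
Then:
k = 0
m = 0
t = 0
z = 0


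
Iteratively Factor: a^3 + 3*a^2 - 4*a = (a)*(a^2 + 3*a - 4) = a*(a + 4)*(a - 1)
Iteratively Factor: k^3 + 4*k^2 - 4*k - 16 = (k + 4)*(k^2 - 4) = (k - 2)*(k + 4)*(k + 2)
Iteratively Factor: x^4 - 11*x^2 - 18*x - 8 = (x + 2)*(x^3 - 2*x^2 - 7*x - 4) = (x - 4)*(x + 2)*(x^2 + 2*x + 1) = (x - 4)*(x + 1)*(x + 2)*(x + 1)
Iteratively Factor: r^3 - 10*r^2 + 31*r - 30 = (r - 3)*(r^2 - 7*r + 10) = (r - 3)*(r - 2)*(r - 5)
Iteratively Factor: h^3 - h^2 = (h - 1)*(h^2) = h*(h - 1)*(h)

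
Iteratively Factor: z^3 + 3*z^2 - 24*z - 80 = (z + 4)*(z^2 - z - 20) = (z - 5)*(z + 4)*(z + 4)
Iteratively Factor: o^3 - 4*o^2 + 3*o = (o - 3)*(o^2 - o) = (o - 3)*(o - 1)*(o)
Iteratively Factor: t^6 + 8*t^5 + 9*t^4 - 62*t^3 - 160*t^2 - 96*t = (t + 1)*(t^5 + 7*t^4 + 2*t^3 - 64*t^2 - 96*t) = (t - 3)*(t + 1)*(t^4 + 10*t^3 + 32*t^2 + 32*t) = (t - 3)*(t + 1)*(t + 4)*(t^3 + 6*t^2 + 8*t) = (t - 3)*(t + 1)*(t + 2)*(t + 4)*(t^2 + 4*t) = (t - 3)*(t + 1)*(t + 2)*(t + 4)^2*(t)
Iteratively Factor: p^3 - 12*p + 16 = (p - 2)*(p^2 + 2*p - 8) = (p - 2)^2*(p + 4)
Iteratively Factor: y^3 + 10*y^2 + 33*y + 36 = (y + 4)*(y^2 + 6*y + 9) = (y + 3)*(y + 4)*(y + 3)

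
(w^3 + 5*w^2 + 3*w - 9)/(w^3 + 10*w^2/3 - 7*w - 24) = 3*(w - 1)/(3*w - 8)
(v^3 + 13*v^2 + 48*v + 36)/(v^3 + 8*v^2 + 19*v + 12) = (v^2 + 12*v + 36)/(v^2 + 7*v + 12)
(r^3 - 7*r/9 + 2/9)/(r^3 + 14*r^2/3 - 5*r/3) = (3*r^2 + r - 2)/(3*r*(r + 5))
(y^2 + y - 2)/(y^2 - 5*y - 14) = (y - 1)/(y - 7)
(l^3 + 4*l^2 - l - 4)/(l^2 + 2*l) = (l^3 + 4*l^2 - l - 4)/(l*(l + 2))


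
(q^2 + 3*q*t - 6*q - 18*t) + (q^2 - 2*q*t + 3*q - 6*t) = 2*q^2 + q*t - 3*q - 24*t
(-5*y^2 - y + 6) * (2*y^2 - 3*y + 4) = -10*y^4 + 13*y^3 - 5*y^2 - 22*y + 24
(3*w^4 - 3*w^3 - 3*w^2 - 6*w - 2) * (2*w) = 6*w^5 - 6*w^4 - 6*w^3 - 12*w^2 - 4*w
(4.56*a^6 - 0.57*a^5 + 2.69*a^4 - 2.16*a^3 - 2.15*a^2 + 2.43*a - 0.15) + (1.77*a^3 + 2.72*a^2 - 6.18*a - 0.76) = 4.56*a^6 - 0.57*a^5 + 2.69*a^4 - 0.39*a^3 + 0.57*a^2 - 3.75*a - 0.91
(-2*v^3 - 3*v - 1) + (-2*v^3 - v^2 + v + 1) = -4*v^3 - v^2 - 2*v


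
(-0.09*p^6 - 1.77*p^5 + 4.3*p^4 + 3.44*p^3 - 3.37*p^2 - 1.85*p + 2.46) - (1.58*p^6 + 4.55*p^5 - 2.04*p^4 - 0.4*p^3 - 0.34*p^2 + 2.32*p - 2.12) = -1.67*p^6 - 6.32*p^5 + 6.34*p^4 + 3.84*p^3 - 3.03*p^2 - 4.17*p + 4.58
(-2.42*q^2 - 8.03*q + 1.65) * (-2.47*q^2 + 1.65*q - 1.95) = 5.9774*q^4 + 15.8411*q^3 - 12.606*q^2 + 18.381*q - 3.2175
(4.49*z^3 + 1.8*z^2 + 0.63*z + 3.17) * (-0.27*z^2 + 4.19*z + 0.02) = -1.2123*z^5 + 18.3271*z^4 + 7.4617*z^3 + 1.8198*z^2 + 13.2949*z + 0.0634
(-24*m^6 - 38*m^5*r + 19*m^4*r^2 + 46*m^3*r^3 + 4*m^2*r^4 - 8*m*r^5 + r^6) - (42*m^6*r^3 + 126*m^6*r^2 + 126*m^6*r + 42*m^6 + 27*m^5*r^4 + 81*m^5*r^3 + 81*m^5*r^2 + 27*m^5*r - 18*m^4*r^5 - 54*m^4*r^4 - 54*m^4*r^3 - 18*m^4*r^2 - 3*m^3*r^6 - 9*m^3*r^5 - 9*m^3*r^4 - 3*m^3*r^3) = -42*m^6*r^3 - 126*m^6*r^2 - 126*m^6*r - 66*m^6 - 27*m^5*r^4 - 81*m^5*r^3 - 81*m^5*r^2 - 65*m^5*r + 18*m^4*r^5 + 54*m^4*r^4 + 54*m^4*r^3 + 37*m^4*r^2 + 3*m^3*r^6 + 9*m^3*r^5 + 9*m^3*r^4 + 49*m^3*r^3 + 4*m^2*r^4 - 8*m*r^5 + r^6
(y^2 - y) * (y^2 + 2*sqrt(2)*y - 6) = y^4 - y^3 + 2*sqrt(2)*y^3 - 6*y^2 - 2*sqrt(2)*y^2 + 6*y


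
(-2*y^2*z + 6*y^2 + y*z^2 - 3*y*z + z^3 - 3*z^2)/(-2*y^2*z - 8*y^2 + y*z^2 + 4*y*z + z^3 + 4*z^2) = (z - 3)/(z + 4)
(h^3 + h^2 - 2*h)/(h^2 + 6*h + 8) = h*(h - 1)/(h + 4)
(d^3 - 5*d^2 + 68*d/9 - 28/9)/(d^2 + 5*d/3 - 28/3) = (3*d^2 - 8*d + 4)/(3*(d + 4))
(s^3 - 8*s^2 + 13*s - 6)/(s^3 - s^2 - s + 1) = (s - 6)/(s + 1)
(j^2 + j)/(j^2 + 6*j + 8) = j*(j + 1)/(j^2 + 6*j + 8)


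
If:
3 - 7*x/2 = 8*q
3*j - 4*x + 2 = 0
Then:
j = 4*x/3 - 2/3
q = 3/8 - 7*x/16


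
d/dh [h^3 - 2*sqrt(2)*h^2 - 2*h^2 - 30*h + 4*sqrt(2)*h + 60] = 3*h^2 - 4*sqrt(2)*h - 4*h - 30 + 4*sqrt(2)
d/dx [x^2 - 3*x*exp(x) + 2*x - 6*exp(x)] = -3*x*exp(x) + 2*x - 9*exp(x) + 2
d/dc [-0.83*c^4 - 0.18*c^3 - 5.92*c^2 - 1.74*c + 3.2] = -3.32*c^3 - 0.54*c^2 - 11.84*c - 1.74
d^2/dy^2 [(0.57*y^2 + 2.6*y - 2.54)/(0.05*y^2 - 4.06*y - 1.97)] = (1.73472347597681e-18*y^4 + 0.24442*y^3 + 0.298770000000001*y^2 + 4.63031999999997*y - 121.403482)/(0.000125*y^6 - 0.03045*y^5 + 2.457765*y^4 - 64.523956*y^3 - 96.835941*y^2 - 47.269362*y - 7.645373)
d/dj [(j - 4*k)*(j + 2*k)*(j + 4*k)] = 3*j^2 + 4*j*k - 16*k^2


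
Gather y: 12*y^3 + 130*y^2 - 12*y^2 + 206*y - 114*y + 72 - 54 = 12*y^3 + 118*y^2 + 92*y + 18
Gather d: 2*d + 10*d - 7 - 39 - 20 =12*d - 66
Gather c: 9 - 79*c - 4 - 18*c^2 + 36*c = -18*c^2 - 43*c + 5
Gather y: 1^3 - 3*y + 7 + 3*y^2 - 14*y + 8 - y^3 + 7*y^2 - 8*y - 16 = -y^3 + 10*y^2 - 25*y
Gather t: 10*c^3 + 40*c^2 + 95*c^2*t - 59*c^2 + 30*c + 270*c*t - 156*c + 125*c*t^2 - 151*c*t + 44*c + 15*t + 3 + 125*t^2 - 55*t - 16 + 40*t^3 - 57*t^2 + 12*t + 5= 10*c^3 - 19*c^2 - 82*c + 40*t^3 + t^2*(125*c + 68) + t*(95*c^2 + 119*c - 28) - 8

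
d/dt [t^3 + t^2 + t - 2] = 3*t^2 + 2*t + 1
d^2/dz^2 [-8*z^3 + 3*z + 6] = -48*z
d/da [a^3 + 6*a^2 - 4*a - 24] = 3*a^2 + 12*a - 4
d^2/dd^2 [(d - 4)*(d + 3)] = 2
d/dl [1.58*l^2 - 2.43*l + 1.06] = 3.16*l - 2.43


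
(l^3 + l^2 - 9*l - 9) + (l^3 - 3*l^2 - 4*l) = 2*l^3 - 2*l^2 - 13*l - 9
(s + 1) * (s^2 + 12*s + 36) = s^3 + 13*s^2 + 48*s + 36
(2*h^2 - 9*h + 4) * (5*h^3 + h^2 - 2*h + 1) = 10*h^5 - 43*h^4 + 7*h^3 + 24*h^2 - 17*h + 4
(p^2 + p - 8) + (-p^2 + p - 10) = 2*p - 18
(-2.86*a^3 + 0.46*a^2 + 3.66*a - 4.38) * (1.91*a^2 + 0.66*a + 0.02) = -5.4626*a^5 - 1.009*a^4 + 7.237*a^3 - 5.941*a^2 - 2.8176*a - 0.0876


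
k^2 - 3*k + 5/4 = (k - 5/2)*(k - 1/2)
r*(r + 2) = r^2 + 2*r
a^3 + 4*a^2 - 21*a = a*(a - 3)*(a + 7)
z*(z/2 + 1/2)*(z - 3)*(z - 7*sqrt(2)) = z^4/2 - 7*sqrt(2)*z^3/2 - z^3 - 3*z^2/2 + 7*sqrt(2)*z^2 + 21*sqrt(2)*z/2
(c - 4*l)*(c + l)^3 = c^4 - c^3*l - 9*c^2*l^2 - 11*c*l^3 - 4*l^4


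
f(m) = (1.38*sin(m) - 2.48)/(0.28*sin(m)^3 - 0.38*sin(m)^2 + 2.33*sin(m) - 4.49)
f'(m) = (1.38*sin(m) - 2.48)*(-0.84*sin(m)^2*cos(m) + 0.76*sin(m)*cos(m) - 2.33*cos(m))/(0.28*sin(m)^3 - 0.38*sin(m)^2 + 2.33*sin(m) - 4.49)^2 + 1.38*cos(m)/(0.28*sin(m)^3 - 0.38*sin(m)^2 + 2.33*sin(m) - 4.49)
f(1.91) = 0.49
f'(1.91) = 0.03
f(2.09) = 0.50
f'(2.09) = 0.04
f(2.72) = 0.53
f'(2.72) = 0.06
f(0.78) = 0.51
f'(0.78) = -0.06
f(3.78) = 0.54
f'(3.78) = -0.04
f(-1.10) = 0.52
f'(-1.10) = 0.04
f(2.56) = 0.53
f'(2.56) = 0.06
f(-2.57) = 0.55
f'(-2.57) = -0.04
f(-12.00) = 0.53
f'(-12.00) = -0.06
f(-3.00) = 0.55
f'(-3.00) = 0.00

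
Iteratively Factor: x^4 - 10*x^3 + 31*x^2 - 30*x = (x - 3)*(x^3 - 7*x^2 + 10*x) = (x - 3)*(x - 2)*(x^2 - 5*x) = x*(x - 3)*(x - 2)*(x - 5)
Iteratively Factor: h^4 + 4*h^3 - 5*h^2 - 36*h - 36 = (h + 3)*(h^3 + h^2 - 8*h - 12) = (h - 3)*(h + 3)*(h^2 + 4*h + 4) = (h - 3)*(h + 2)*(h + 3)*(h + 2)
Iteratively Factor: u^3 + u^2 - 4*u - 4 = (u + 2)*(u^2 - u - 2) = (u + 1)*(u + 2)*(u - 2)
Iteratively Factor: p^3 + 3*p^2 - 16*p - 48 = (p - 4)*(p^2 + 7*p + 12) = (p - 4)*(p + 4)*(p + 3)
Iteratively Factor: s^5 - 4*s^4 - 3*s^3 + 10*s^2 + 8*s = (s)*(s^4 - 4*s^3 - 3*s^2 + 10*s + 8) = s*(s - 2)*(s^3 - 2*s^2 - 7*s - 4) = s*(s - 4)*(s - 2)*(s^2 + 2*s + 1) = s*(s - 4)*(s - 2)*(s + 1)*(s + 1)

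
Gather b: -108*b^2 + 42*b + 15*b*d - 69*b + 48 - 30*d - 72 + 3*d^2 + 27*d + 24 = -108*b^2 + b*(15*d - 27) + 3*d^2 - 3*d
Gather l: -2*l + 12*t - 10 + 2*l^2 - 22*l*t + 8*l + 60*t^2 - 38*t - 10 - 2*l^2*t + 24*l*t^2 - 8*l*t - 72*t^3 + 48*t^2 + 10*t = l^2*(2 - 2*t) + l*(24*t^2 - 30*t + 6) - 72*t^3 + 108*t^2 - 16*t - 20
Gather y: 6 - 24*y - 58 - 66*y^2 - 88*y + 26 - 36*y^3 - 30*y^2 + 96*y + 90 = -36*y^3 - 96*y^2 - 16*y + 64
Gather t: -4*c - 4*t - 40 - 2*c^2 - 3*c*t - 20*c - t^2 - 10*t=-2*c^2 - 24*c - t^2 + t*(-3*c - 14) - 40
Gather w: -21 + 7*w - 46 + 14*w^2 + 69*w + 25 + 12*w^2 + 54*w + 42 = 26*w^2 + 130*w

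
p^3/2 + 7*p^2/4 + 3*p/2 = p*(p/2 + 1)*(p + 3/2)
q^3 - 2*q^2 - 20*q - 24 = (q - 6)*(q + 2)^2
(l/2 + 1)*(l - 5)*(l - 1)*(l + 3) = l^4/2 - l^3/2 - 19*l^2/2 - 11*l/2 + 15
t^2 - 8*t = t*(t - 8)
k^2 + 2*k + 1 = (k + 1)^2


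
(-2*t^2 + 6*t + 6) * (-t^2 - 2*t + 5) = 2*t^4 - 2*t^3 - 28*t^2 + 18*t + 30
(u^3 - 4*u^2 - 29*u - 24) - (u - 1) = u^3 - 4*u^2 - 30*u - 23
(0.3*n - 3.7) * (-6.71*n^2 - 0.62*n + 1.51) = -2.013*n^3 + 24.641*n^2 + 2.747*n - 5.587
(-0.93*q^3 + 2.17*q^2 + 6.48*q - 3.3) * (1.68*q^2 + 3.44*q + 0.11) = -1.5624*q^5 + 0.4464*q^4 + 18.2489*q^3 + 16.9859*q^2 - 10.6392*q - 0.363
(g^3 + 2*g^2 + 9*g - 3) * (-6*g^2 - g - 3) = -6*g^5 - 13*g^4 - 59*g^3 + 3*g^2 - 24*g + 9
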